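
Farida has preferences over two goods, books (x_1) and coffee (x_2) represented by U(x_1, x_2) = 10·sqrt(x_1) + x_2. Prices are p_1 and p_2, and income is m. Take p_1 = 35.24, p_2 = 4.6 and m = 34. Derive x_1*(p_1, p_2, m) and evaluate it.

x_1* = 0.426

Utility is quasi-linear in x_2; the FOC for x_1 is 5/√x_1 = p_1/p_2.
Solve: √x_1 = 5·p_2/p_1, so x_1*(p_1,p_2) = (5·p_2/p_1)², and x_2* = (m − p_1·x_1*)/p_2.
Plugging in: x_1* = (5·4.6/35.24)² = 0.426.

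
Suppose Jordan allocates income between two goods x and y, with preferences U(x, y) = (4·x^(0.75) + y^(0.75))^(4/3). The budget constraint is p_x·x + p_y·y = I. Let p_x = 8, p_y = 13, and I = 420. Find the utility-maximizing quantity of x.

x* = 52.4523

MRS = MU_x/MU_y = 4·(y/x)^(0.25). Set equal to p_x/p_y.
Solve for the ratio: y/x = [(1/4)·p_x/p_y]^(4).
With the ratio pinned down, the budget gives x* = I/(p_x + p_y·(y/x)) and y* = (y/x)·x*.
Numerically y/x = 0.00056, so x* = 420/(8 + 13·0.00056) = 52.4523.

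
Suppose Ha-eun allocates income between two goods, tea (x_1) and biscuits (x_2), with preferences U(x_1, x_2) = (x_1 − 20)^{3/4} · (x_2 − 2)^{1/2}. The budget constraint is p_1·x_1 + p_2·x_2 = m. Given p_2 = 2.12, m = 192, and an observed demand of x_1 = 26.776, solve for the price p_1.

p_1 = 6

This is Cobb-Douglas in (x_1−20, x_2−2): tangency gives 0.75·p_2·(x_2−2) = 0.5·p_1·(x_1−20).
Substituting into the budget: x_1* = 20 + 0.6·(m − 20·p_1 − 2·p_2)/p_1, and x_2* = 2 + 0.4·(…)/p_2.
Set x_1* = 26.776 in the demand function and solve for p_1: p_1 = 6.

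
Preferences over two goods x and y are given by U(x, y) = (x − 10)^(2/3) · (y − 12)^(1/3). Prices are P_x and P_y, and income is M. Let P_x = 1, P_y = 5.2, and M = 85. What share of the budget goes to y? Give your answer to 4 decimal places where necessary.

MRS = 2·(y−12)/(x−10). Tangency with P_x/P_y gives y−12 = (1/2)·(P_x/P_y)·(x−10).
After buying the subsistence bundle (10, 12), a share 2/3 of the remaining income goes to x: x* = 10 + 2/3·(M − 10P_x − 12P_y)/P_x.
Discretionary income = 85 − 10·1 − 12·5.2 = 12.6; x* = 10 + 2/3·12.6/1 = 18.4; y* = 12 + 1/3·12.6/5.2 = 12.8077.
Expenditure on y: 5.2·12.8077 = 66.6; share = 0.7835.

share on y = 0.7835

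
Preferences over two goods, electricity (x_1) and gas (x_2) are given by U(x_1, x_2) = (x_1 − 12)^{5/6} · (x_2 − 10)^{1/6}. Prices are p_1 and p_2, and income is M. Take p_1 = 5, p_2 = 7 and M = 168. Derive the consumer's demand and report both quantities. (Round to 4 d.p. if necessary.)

x_1* = 18.3333, x_2* = 10.9048

MRS = 5·(x_2−10)/(x_1−12). Tangency with p_1/p_2 gives x_2−10 = (1/5)·(p_1/p_2)·(x_1−12).
Substituting into the budget: x_1* = 12 + 5/6·(M − 12·p_1 − 10·p_2)/p_1, and x_2* = 10 + 1/6·(…)/p_2.
Discretionary income = 168 − 12·5 − 10·7 = 38; x_1* = 12 + 5/6·38/5 = 18.3333; x_2* = 10 + 1/6·38/7 = 10.9048.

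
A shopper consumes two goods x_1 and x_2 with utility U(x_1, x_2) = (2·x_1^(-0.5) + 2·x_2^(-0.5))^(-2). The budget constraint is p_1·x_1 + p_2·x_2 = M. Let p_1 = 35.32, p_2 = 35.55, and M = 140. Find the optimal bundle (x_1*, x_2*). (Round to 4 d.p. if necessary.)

From the CES first-order condition, (x_2/x_1)^(1.5) = p_1/p_2.
Hence x_2/x_1 = (p_1/p_2)^(1/(1.5)), i.e. raised to the 2/3 power.
With the ratio pinned down, the budget gives x_1* = M/(p_1 + p_2·(x_2/x_1)) and x_2* = (x_2/x_1)·x_1*.
Numerically x_2/x_1 = 0.995682, so x_1* = 140/(35.32 + 35.55·0.995682) = 1.9797 and x_2* = 0.995682·1.9797 = 1.9712.

x_1* = 1.9797, x_2* = 1.9712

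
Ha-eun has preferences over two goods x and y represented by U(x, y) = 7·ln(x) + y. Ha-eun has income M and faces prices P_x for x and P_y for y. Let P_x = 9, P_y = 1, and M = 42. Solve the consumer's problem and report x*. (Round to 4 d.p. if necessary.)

MU_x = 7/x, MU_y = 1. Tangency: 7/x = P_x/P_y.
So x*(P_x,P_y) = 7·P_y/P_x, independent of income; and y* = (M − 7·P_y)/P_y.
At the given prices: x* = 7·1/9 = 0.7778.

x* = 0.7778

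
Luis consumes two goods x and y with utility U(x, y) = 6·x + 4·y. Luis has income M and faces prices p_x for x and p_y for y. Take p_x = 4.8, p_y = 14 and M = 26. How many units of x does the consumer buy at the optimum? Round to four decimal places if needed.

x* = 5.4167

Linear utility — the consumer picks whichever good has higher MU/price: 6/4.8 = 1.25 vs 4/14 = 0.2857.
x gives more utility per dollar, so spend all income on x: x* = M/p_x, y* = 0.
Numerically: x* = 5.4167, y* = 0.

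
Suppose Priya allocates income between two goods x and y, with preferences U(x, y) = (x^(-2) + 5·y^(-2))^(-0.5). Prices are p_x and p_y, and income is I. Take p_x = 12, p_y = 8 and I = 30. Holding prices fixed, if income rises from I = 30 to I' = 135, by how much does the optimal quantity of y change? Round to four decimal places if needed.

From the CES first-order condition, (1/5)·(y/x)^(3) = p_x/p_y.
Hence y/x = (5·p_x/p_y)^(1/(3)), i.e. raised to the 1/3 power.
With the ratio pinned down, the budget gives x* = I/(p_x + p_y·(y/x)) and y* = (y/x)·x*.
Numerically y/x = 1.957434, so x* = 30/(12 + 8·1.957434) = 1.0846 and y* = 1.957434·1.0846 = 2.1231.
At I' = 135: y* = 9.5538. Change: 9.5538 − 2.1231 = 7.4307.

Δy* = 7.4307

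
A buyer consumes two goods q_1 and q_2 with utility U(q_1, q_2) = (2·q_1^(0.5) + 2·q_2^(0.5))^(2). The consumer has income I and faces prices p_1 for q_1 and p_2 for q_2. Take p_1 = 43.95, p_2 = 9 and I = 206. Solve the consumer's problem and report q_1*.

From the CES first-order condition, (q_2/q_1)^(0.5) = p_1/p_2.
Solve for the ratio: q_2/q_1 = [p_1/p_2]^(2).
With the ratio pinned down, the budget gives q_1* = I/(p_1 + p_2·(q_2/q_1)) and q_2* = (q_2/q_1)·q_1*.
Numerically q_2/q_1 = 23.846944, so q_1* = 206/(43.95 + 9·23.846944) = 0.7967.

q_1* = 0.7967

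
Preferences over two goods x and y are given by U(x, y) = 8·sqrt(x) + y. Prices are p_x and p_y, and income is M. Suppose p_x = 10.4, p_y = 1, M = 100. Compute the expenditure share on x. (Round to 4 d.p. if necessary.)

share on x = 0.0154

MU_x = 4/√x, MU_y = 1. Tangency: 4/√x = p_x/p_y.
Solve: √x = 4·p_y/p_x, so x*(p_x,p_y) = (4·p_y/p_x)², and y* = (M − p_x·x*)/p_y.
Plugging in: x* = (4·1/10.4)² = 0.1479, y* = 98.4615.
Expenditure on x: 10.4·0.1479 = 1.5385; share = 0.0154.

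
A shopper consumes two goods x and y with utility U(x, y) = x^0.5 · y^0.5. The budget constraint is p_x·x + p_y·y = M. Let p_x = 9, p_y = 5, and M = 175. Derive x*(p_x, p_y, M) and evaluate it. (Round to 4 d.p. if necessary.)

x* = 9.7222

Tangency: MRS = y/x = p_x/p_y.
So 0.5·p_y·y = 0.5·p_x·x; combined with the budget, a share 0.5 of income goes to x.
Demand: x*(p_x,p_y,M) = 0.5·M/p_x and y* = 0.5·M/p_y.
At p_x=9, p_y=5, M=175: x* = 0.5·175/9 = 9.7222.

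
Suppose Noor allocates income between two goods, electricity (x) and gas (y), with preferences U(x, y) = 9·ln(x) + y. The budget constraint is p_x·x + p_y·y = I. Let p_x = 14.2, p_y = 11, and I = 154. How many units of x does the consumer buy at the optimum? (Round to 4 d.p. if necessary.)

MU_x = 9/x, MU_y = 1. Tangency: 9/x = p_x/p_y.
So x*(p_x,p_y) = 9·p_y/p_x, independent of income; and y* = (I − 9·p_y)/p_y.
At the given prices: x* = 9·11/14.2 = 6.9718.

x* = 6.9718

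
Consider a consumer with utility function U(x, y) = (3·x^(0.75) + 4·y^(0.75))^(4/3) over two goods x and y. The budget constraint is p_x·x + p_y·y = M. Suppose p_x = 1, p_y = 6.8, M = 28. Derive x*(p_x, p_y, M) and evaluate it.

x* = 27.7214

MRS = MU_x/MU_y = (3/4)·(y/x)^(0.25). Set equal to p_x/p_y.
Hence y/x = ((4/3)·p_x/p_y)^(1/(0.25)), i.e. raised to the 4 power.
With the ratio pinned down, the budget gives x* = M/(p_x + p_y·(y/x)) and y* = (y/x)·x*.
Numerically y/x = 0.001478, so x* = 28/(1 + 6.8·0.001478) = 27.7214.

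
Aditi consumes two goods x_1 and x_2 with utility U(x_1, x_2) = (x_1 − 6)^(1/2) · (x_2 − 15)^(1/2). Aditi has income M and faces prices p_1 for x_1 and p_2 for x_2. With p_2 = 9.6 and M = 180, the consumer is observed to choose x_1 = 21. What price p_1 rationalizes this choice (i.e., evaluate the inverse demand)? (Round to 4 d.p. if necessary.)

Let x_1' = x_1−6, x_2' = x_2−15. MRS = x_2'/x_1' = p_1/p_2.
After buying the subsistence bundle (6, 15), a share 0.5 of the remaining income goes to x_1: x_1* = 6 + 0.5·(M − 6p_1 − 15p_2)/p_1.
Set x_1* = 21 in the demand function and solve for p_1: p_1 = 1.

p_1 = 1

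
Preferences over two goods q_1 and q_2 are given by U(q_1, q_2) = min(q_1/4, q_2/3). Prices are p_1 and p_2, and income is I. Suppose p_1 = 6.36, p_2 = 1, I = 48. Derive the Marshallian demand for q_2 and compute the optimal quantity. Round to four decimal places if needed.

q_2* = 5.0633

Leontief preferences: the optimum is at the kink where q_1/4 = q_2/3, i.e. q_2 = (3/4)·q_1.
Budget: p_1·q_1 + p_2·(3/4)·q_1 = I, so (4·p_1 + 3·p_2)·q_1 = 4·I.
Demand: q_1*(p_1,p_2,I) = 4·I/(4·p_1 + 3·p_2), q_2* = 3·I/(4·p_1 + 3·p_2).
Here 4·6.36 + 3·1 = 28.44, giving q_2* = 5.0633.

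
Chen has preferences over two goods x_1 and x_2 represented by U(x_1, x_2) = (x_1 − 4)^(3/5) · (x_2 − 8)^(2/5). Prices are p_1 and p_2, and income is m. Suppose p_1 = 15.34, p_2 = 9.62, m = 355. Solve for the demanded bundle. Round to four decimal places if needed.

Let x_1' = x_1−4, x_2' = x_2−8. MRS = (3/2)·x_2'/x_1' = p_1/p_2.
After buying the subsistence bundle (4, 8), a share 0.6 of the remaining income goes to x_1: x_1* = 4 + 0.6·(m − 4p_1 − 8p_2)/p_1.
Discretionary income = 355 − 4·15.34 − 8·9.62 = 216.68; x_1* = 4 + 0.6·216.68/15.34 = 12.4751; x_2* = 8 + 0.4·216.68/9.62 = 17.0096.

x_1* = 12.4751, x_2* = 17.0096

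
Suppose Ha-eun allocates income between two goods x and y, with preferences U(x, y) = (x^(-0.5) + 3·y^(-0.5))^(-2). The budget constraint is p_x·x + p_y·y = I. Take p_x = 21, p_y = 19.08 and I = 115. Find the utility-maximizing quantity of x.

Numerically y/x = 2.217387, so x* = 115/(21 + 19.08·2.217387) = 1.8165.

x* = 1.8165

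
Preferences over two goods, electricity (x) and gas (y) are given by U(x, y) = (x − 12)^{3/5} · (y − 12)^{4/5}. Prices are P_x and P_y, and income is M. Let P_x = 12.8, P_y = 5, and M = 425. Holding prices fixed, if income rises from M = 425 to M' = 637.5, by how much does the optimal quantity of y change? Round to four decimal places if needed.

MRS = (3/4)·(y−12)/(x−12). Tangency with P_x/P_y gives y−12 = (4/3)·(P_x/P_y)·(x−12).
After buying the subsistence bundle (12, 12), a share 3/7 of the remaining income goes to x: x* = 12 + 3/7·(M − 12P_x − 12P_y)/P_x.
Discretionary income = 425 − 12·12.8 − 12·5 = 211.4; y* = 12 + 4/7·211.4/5 = 36.16.
At M' = 637.5: y* = 60.4457. Change: 60.4457 − 36.16 = 24.2857.

Δy* = 24.2857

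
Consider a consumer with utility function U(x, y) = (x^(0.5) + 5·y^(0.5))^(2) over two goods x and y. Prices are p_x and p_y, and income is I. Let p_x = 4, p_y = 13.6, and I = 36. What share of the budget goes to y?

From the CES first-order condition, (1/5)·(y/x)^(0.5) = p_x/p_y.
Solve for the ratio: y/x = [5·p_x/p_y]^(2).
With the ratio pinned down, the budget gives x* = I/(p_x + p_y·(y/x)) and y* = (y/x)·x*.
Numerically y/x = 2.16263, so x* = 36/(4 + 13.6·2.16263) = 1.0775 and y* = 2.16263·1.0775 = 2.3302.
Expenditure on y: 13.6·2.3302 = 31.6901; share = 0.8803.

share on y = 0.8803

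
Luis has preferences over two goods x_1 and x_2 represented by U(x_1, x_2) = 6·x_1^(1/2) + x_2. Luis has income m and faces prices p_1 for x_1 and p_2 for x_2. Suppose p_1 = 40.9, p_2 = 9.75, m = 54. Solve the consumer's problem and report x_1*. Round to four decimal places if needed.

Utility is quasi-linear in x_2; the FOC for x_1 is 3/√x_1 = p_1/p_2.
Solve: √x_1 = 3·p_2/p_1, so x_1*(p_1,p_2) = (3·p_2/p_1)², and x_2* = (m − p_1·x_1*)/p_2.
Plugging in: x_1* = (3·9.75/40.9)² = 0.5115.

x_1* = 0.5115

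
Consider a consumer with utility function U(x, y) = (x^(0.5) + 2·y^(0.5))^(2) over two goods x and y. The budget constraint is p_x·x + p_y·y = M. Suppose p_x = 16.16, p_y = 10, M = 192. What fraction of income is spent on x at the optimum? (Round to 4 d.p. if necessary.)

Substitute y = (y/x)·x into the budget: x* = M/(p_x + p_y·(y/x)).
Numerically y/x = 10.445824, so x* = 192/(16.16 + 10·10.445824) = 1.5918 and y* = 10.445824·1.5918 = 16.6277.
Expenditure on x: 16.16·1.5918 = 25.7235; share = 0.134.

share on x = 0.134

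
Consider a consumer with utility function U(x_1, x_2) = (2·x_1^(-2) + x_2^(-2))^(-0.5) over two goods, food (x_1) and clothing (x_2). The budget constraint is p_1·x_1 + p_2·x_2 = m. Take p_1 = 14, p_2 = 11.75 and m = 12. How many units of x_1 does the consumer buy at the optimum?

x_1* = 0.5024

With the ratio pinned down, the budget gives x_1* = m/(p_1 + p_2·(x_2/x_1)) and x_2* = (x_2/x_1)·x_1*.
Numerically x_2/x_1 = 0.841434, so x_1* = 12/(14 + 11.75·0.841434) = 0.5024.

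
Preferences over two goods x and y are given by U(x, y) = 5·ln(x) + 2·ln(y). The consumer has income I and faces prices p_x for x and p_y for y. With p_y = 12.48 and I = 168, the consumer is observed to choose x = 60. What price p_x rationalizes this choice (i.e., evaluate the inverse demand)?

p_x = 2

MU_x/MU_y = (5·y)/(2·x); tangency sets this equal to p_x/p_y.
So 5·p_y·y = 2·p_x·x; combined with the budget, a share 5/7 of income goes to x.
Demand: x*(p_x,p_y,I) = 5/7·I/p_x and y* = 2/7·I/p_y.
Set x* = 60 in the demand function and solve for p_x: p_x = 2.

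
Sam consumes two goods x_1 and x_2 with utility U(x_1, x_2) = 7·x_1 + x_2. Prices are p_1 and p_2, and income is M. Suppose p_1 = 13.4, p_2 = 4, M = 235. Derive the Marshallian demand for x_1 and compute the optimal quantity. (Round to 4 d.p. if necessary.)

Perfect substitutes: compare marginal utility per dollar. 7/p_1 vs 1/p_2 → 0.5224 vs 0.25.
x_1 gives more utility per dollar, so spend all income on x_1: x_1* = M/p_1, x_2* = 0.
Numerically: x_1* = 17.5373, x_2* = 0.

x_1* = 17.5373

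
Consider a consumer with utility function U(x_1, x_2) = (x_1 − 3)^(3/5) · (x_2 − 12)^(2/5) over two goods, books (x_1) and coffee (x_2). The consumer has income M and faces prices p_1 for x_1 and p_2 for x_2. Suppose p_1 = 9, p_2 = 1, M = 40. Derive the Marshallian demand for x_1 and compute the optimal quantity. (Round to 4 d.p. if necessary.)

x_1* = 3.0667

This is Cobb-Douglas in (x_1−3, x_2−12): tangency gives 0.6·p_2·(x_2−12) = 0.4·p_1·(x_1−3).
After buying the subsistence bundle (3, 12), a share 0.6 of the remaining income goes to x_1: x_1* = 3 + 0.6·(M − 3p_1 − 12p_2)/p_1.
Discretionary income = 40 − 3·9 − 12·1 = 1; x_1* = 3 + 0.6·1/9 = 3.0667.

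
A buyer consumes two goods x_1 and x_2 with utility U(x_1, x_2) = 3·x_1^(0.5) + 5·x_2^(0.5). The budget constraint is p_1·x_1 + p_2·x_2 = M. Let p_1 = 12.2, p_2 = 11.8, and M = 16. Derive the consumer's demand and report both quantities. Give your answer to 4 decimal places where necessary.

From the CES first-order condition, (3/5)·(x_2/x_1)^(0.5) = p_1/p_2.
Solve for the ratio: x_2/x_1 = [(5/3)·p_1/p_2]^(2).
With the ratio pinned down, the budget gives x_1* = M/(p_1 + p_2·(x_2/x_1)) and x_2* = (x_2/x_1)·x_1*.
Numerically x_2/x_1 = 2.969294, so x_1* = 16/(12.2 + 11.8·2.969294) = 0.3387 and x_2* = 2.969294·0.3387 = 1.0057.

x_1* = 0.3387, x_2* = 1.0057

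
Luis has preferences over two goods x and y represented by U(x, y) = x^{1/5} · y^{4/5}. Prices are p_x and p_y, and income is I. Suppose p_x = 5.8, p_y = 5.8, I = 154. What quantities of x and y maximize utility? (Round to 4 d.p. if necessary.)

x* = 5.3103, y* = 21.2414

Demand: x*(p_x,p_y,I) = 0.2·I/p_x and y* = 0.8·I/p_y.
At p_x=5.8, p_y=5.8, I=154: x* = 0.2·154/5.8 = 5.3103, y* = 21.2414.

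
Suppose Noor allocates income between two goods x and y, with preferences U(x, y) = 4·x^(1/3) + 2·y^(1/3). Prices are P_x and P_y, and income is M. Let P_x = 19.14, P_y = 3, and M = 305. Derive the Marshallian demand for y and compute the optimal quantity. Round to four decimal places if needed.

From the CES first-order condition, 2·(y/x)^(2/3) = P_x/P_y.
Solve for the ratio: y/x = [(1/2)·P_x/P_y]^(1.5).
With the ratio pinned down, the budget gives x* = M/(P_x + P_y·(y/x)) and y* = (y/x)·x*.
Numerically y/x = 5.697522, so x* = 305/(19.14 + 3·5.697522) = 8.4178 and y* = 5.697522·8.4178 = 47.9608.

y* = 47.9608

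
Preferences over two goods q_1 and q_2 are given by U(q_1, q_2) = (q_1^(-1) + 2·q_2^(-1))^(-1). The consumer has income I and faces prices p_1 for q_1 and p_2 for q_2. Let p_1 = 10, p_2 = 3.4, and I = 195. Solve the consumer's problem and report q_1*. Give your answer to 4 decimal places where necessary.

q_1* = 10.6872

MRS = MU_q_1/MU_q_2 = (1/2)·(q_2/q_1)^(2). Set equal to p_1/p_2.
Solve for the ratio: q_2/q_1 = [2·p_1/p_2]^(0.5).
With the ratio pinned down, the budget gives q_1* = I/(p_1 + p_2·(q_2/q_1)) and q_2* = (q_2/q_1)·q_1*.
Numerically q_2/q_1 = 2.425356, so q_1* = 195/(10 + 3.4·2.425356) = 10.6872.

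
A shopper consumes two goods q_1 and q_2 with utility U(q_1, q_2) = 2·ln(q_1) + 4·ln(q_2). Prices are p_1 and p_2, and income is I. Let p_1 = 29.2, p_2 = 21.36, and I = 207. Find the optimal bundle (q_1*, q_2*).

The MRS is (1/2)·q_2/q_1. Set MRS = p_1/p_2.
Rearranging, p_2·q_2 = 2·p_1·q_1. Substituting into the budget gives p_1·q_1·(1 + 2) = I.
Demand: q_1*(p_1,p_2,I) = 1/3·I/p_1 and q_2* = 2/3·I/p_2.
At p_1=29.2, p_2=21.36, I=207: q_1* = 1/3·207/29.2 = 2.363, q_2* = 6.4607.

q_1* = 2.363, q_2* = 6.4607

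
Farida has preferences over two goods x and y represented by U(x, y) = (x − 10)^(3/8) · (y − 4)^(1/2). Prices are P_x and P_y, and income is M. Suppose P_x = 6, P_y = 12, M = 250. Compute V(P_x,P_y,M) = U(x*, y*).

Substituting into the budget: x* = 10 + 3/7·(M − 10·P_x − 4·P_y)/P_x, and y* = 4 + 4/7·(…)/P_y.
Discretionary income = 250 − 10·6 − 4·12 = 142; x* = 10 + 3/7·142/6 = 20.1429; y* = 4 + 4/7·142/12 = 10.7619.
Utility at the optimum: U(20.1429, 10.7619) = 6.1993.

V = 6.1993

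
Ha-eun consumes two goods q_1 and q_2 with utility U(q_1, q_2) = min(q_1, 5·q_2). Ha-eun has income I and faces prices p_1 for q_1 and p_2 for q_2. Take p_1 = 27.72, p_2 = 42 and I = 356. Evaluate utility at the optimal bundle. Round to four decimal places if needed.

Demand: q_1*(p_1,p_2,I) = 5·I/(5·p_1 + p_2), q_2* = I/(5·p_1 + p_2).
Here 5·27.72 + 42 = 180.6, giving q_1* = 9.856 and q_2* = 1.9712.
Utility at the optimum: U(9.856, 1.9712) = 9.856.

V = 9.856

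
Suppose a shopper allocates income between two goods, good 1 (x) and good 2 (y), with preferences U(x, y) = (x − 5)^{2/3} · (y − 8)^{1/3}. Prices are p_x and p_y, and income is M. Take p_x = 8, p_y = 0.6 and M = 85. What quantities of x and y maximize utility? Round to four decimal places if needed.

x* = 8.35, y* = 30.3333

MRS = 2·(y−8)/(x−5). Tangency with p_x/p_y gives y−8 = (1/2)·(p_x/p_y)·(x−5).
Substituting into the budget: x* = 5 + 2/3·(M − 5·p_x − 8·p_y)/p_x, and y* = 8 + 1/3·(…)/p_y.
Discretionary income = 85 − 5·8 − 8·0.6 = 40.2; x* = 5 + 2/3·40.2/8 = 8.35; y* = 8 + 1/3·40.2/0.6 = 30.3333.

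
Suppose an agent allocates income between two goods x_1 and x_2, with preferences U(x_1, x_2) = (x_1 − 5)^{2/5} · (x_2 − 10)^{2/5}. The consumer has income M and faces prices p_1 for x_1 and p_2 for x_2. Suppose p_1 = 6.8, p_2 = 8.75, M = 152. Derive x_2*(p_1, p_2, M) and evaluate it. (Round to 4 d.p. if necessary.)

x_2* = 11.7429

This is Cobb-Douglas in (x_1−5, x_2−10): tangency gives 0.4·p_2·(x_2−10) = 0.4·p_1·(x_1−5).
After buying the subsistence bundle (5, 10), a share 0.5 of the remaining income goes to x_1: x_1* = 5 + 0.5·(M − 5p_1 − 10p_2)/p_1.
Discretionary income = 152 − 5·6.8 − 10·8.75 = 30.5; x_2* = 10 + 0.5·30.5/8.75 = 11.7429.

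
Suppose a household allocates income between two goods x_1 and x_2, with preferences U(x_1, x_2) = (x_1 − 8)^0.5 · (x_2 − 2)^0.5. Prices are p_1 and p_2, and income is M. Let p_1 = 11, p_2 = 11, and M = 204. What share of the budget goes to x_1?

share on x_1 = 0.6618

This is Cobb-Douglas in (x_1−8, x_2−2): tangency gives 0.5·p_2·(x_2−2) = 0.5·p_1·(x_1−8).
Substituting into the budget: x_1* = 8 + 0.5·(M − 8·p_1 − 2·p_2)/p_1, and x_2* = 2 + 0.5·(…)/p_2.
Discretionary income = 204 − 8·11 − 2·11 = 94; x_1* = 8 + 0.5·94/11 = 12.2727; x_2* = 2 + 0.5·94/11 = 6.2727.
Expenditure on x_1: 11·12.2727 = 135; share = 0.6618.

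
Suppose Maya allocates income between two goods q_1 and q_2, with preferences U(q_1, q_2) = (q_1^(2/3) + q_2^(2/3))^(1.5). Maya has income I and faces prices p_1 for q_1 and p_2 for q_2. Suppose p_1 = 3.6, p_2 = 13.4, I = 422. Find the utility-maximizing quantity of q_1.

From the CES first-order condition, (q_2/q_1)^(1/3) = p_1/p_2.
Hence q_2/q_1 = (p_1/p_2)^(1/(1/3)), i.e. raised to the 3 power.
With the ratio pinned down, the budget gives q_1* = I/(p_1 + p_2·(q_2/q_1)) and q_2* = (q_2/q_1)·q_1*.
Numerically q_2/q_1 = 0.019391, so q_1* = 422/(3.6 + 13.4·0.019391) = 109.3311.

q_1* = 109.3311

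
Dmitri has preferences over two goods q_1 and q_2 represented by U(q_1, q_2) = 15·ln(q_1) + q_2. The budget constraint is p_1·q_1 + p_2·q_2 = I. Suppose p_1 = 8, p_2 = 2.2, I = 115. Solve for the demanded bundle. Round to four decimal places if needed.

Set MRS = p_1/p_2: (15/q_1)/1 = p_1/p_2.
So q_1*(p_1,p_2) = 15·p_2/p_1, independent of income; and q_2* = (I − 15·p_2)/p_2.
At the given prices: q_1* = 15·2.2/8 = 4.125, and q_2* = 37.2727.

q_1* = 4.125, q_2* = 37.2727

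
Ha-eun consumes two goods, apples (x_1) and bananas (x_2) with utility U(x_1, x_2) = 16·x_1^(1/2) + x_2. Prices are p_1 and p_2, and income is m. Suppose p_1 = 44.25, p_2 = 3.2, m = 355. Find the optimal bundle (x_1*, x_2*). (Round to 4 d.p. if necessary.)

Utility is quasi-linear in x_2; the FOC for x_1 is 8/√x_1 = p_1/p_2.
Thus x_1* = (8·p_2/p_1)² — independent of m — with the rest of income spent on x_2.
Plugging in: x_1* = (8·3.2/44.25)² = 0.3347, x_2* = 106.3093.

x_1* = 0.3347, x_2* = 106.3093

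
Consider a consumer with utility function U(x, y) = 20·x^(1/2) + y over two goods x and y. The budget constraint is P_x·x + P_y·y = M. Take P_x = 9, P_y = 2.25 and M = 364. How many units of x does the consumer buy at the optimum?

x* = 6.25

Utility is quasi-linear in y; the FOC for x is 10/√x = P_x/P_y.
Solve: √x = 10·P_y/P_x, so x*(P_x,P_y) = (10·P_y/P_x)², and y* = (M − P_x·x*)/P_y.
Plugging in: x* = (10·2.25/9)² = 6.25.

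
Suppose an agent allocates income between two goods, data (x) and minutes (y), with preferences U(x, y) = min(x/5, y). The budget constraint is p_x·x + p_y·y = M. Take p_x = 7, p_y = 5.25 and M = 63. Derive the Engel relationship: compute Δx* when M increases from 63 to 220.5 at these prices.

Δx* = 19.5652

Leontief preferences: the optimum is at the kink where x/5 = y/1, i.e. y = (1/5)·x.
Budget: p_x·x + p_y·(1/5)·x = M, so (5·p_x + p_y)·x = 5·M.
Demand: x*(p_x,p_y,M) = 5·M/(5·p_x + p_y), y* = M/(5·p_x + p_y).
Here 5·7 + 5.25 = 40.25, giving x* = 7.8261.
At M' = 220.5: x* = 27.3913. Change: 27.3913 − 7.8261 = 19.5652.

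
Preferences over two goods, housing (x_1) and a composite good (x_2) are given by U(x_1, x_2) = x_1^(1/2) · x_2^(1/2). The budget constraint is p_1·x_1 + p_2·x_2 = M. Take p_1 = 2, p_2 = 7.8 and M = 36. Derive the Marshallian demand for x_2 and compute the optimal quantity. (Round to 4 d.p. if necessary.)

x_2* = 2.3077

Demand: x_1*(p_1,p_2,M) = 0.5·M/p_1 and x_2* = 0.5·M/p_2.
At p_1=2, p_2=7.8, M=36: x_2* = 0.5·36/7.8 = 2.3077.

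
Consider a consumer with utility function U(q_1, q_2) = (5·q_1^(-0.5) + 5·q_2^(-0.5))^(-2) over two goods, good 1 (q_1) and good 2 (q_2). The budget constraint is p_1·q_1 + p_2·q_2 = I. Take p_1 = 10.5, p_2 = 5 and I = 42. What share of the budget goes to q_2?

MU_q_1 ∝ 5·q_1^(-1.5), MU_q_2 ∝ 5·q_2^(-1.5), so MRS = (q_2/q_1)^(1.5) = p_1/p_2.
Hence q_2/q_1 = (p_1/p_2)^(1/(1.5)), i.e. raised to the 2/3 power.
Substitute q_2 = (q_2/q_1)·q_1 into the budget: q_1* = I/(p_1 + p_2·(q_2/q_1)).
Numerically q_2/q_1 = 1.639883, so q_1* = 42/(10.5 + 5·1.639883) = 2.2461 and q_2* = 1.639883·2.2461 = 3.6833.
Expenditure on q_2: 5·3.6833 = 18.4164; share = 0.4385.

share on q_2 = 0.4385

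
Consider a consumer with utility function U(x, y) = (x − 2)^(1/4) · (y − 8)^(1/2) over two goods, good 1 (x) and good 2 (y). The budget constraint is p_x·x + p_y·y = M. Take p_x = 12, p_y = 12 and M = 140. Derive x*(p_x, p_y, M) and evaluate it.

x* = 2.5556

After buying the subsistence bundle (2, 8), a share 1/3 of the remaining income goes to x: x* = 2 + 1/3·(M − 2p_x − 8p_y)/p_x.
Discretionary income = 140 − 2·12 − 8·12 = 20; x* = 2 + 1/3·20/12 = 2.5556.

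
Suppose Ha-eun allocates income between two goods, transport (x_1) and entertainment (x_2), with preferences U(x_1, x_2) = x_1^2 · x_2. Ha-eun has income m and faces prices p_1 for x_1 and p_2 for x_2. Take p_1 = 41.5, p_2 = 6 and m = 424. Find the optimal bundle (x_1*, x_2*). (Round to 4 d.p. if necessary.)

Demand: x_1*(p_1,p_2,m) = 2/3·m/p_1 and x_2* = 1/3·m/p_2.
At p_1=41.5, p_2=6, m=424: x_1* = 2/3·424/41.5 = 6.8112, x_2* = 23.5556.

x_1* = 6.8112, x_2* = 23.5556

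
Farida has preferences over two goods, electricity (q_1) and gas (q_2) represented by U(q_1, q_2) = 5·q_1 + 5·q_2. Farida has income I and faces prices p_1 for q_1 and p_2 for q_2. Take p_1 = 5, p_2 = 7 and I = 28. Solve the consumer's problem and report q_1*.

q_1* = 5.6

q_1 gives more utility per dollar, so spend all income on q_1: q_1* = I/p_1, q_2* = 0.
Numerically: q_1* = 5.6, q_2* = 0.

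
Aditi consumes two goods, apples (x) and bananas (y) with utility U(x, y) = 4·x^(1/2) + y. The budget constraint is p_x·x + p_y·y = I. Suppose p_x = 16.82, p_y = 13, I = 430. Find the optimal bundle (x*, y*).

Utility is quasi-linear in y; the FOC for x is 2/√x = p_x/p_y.
Solve: √x = 2·p_y/p_x, so x*(p_x,p_y) = (2·p_y/p_x)², and y* = (I − p_x·x*)/p_y.
Plugging in: x* = (2·13/16.82)² = 2.3894, y* = 29.9854.

x* = 2.3894, y* = 29.9854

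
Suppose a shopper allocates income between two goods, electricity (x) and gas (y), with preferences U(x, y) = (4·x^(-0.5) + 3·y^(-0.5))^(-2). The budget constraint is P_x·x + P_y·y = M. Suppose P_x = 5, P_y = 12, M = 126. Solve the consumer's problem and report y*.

MRS = MU_x/MU_y = (4/3)·(y/x)^(1.5). Set equal to P_x/P_y.
Solve for the ratio: y/x = [(3/4)·P_x/P_y]^(2/3).
Substitute y = (y/x)·x into the budget: x* = M/(P_x + P_y·(y/x)).
Numerically y/x = 0.460504, so x* = 126/(5 + 12·0.460504) = 11.9703 and y* = 0.460504·11.9703 = 5.5124.

y* = 5.5124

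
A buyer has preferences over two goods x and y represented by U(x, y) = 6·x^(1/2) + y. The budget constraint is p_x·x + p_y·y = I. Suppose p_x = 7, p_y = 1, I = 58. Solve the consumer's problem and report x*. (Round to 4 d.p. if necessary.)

x* = 0.1837

Set MRS = p_x/p_y: 3·x^(−1/2) = p_x/p_y.
Thus x* = (3·p_y/p_x)² — independent of I — with the rest of income spent on y.
Plugging in: x* = (3·1/7)² = 0.1837.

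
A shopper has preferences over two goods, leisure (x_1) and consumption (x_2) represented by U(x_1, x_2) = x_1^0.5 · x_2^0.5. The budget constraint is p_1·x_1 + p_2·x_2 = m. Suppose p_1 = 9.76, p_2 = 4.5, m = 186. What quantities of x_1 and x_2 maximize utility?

Tangency: MRS = x_2/x_1 = p_1/p_2.
Rearranging, p_2·x_2 = p_1·x_1. Substituting into the budget gives p_1·x_1·(1 + 1) = m.
Demand: x_1*(p_1,p_2,m) = 0.5·m/p_1 and x_2* = 0.5·m/p_2.
At p_1=9.76, p_2=4.5, m=186: x_1* = 0.5·186/9.76 = 9.5287, x_2* = 20.6667.

x_1* = 9.5287, x_2* = 20.6667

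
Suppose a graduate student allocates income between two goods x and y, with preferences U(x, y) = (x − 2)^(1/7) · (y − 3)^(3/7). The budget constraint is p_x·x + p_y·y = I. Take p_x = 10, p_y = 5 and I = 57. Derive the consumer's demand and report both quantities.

Let x' = x−2, y' = y−3. MRS = (1/3)·y'/x' = p_x/p_y.
After buying the subsistence bundle (2, 3), a share 0.25 of the remaining income goes to x: x* = 2 + 0.25·(I − 2p_x − 3p_y)/p_x.
Discretionary income = 57 − 2·10 − 3·5 = 22; x* = 2 + 0.25·22/10 = 2.55; y* = 3 + 0.75·22/5 = 6.3.

x* = 2.55, y* = 6.3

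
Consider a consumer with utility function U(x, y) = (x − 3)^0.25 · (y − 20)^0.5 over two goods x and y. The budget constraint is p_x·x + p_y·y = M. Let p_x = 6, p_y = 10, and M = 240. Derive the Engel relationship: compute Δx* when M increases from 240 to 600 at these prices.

Δx* = 20

Let x' = x−3, y' = y−20. MRS = (1/2)·y'/x' = p_x/p_y.
Substituting into the budget: x* = 3 + 1/3·(M − 3·p_x − 20·p_y)/p_x, and y* = 20 + 2/3·(…)/p_y.
Discretionary income = 240 − 3·6 − 20·10 = 22; x* = 3 + 1/3·22/6 = 4.2222.
At M' = 600: x* = 24.2222. Change: 24.2222 − 4.2222 = 20.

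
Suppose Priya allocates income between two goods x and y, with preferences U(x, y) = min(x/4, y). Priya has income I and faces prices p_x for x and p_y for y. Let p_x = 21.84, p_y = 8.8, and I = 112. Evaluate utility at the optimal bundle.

V = 1.1647

Leontief preferences: the optimum is at the kink where x/4 = y/1, i.e. y = (1/4)·x.
Budget: p_x·x + p_y·(1/4)·x = I, so (4·p_x + p_y)·x = 4·I.
Demand: x*(p_x,p_y,I) = 4·I/(4·p_x + p_y), y* = I/(4·p_x + p_y).
Here 4·21.84 + 8.8 = 96.16, giving x* = 4.6589 and y* = 1.1647.
Utility at the optimum: U(4.6589, 1.1647) = 1.1647.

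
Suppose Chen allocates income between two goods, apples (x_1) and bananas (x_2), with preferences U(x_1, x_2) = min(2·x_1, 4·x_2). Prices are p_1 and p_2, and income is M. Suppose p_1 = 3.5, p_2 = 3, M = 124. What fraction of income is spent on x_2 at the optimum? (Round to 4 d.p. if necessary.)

With perfect complements, no substitution: consume in ratio x_1:x_2 = 4:2.
Budget: p_1·x_1 + p_2·(1/2)·x_1 = M, so (4·p_1 + 2·p_2)·x_1 = 4·M.
Demand: x_1*(p_1,p_2,M) = 4·M/(4·p_1 + 2·p_2), x_2* = 2·M/(4·p_1 + 2·p_2).
Here 4·3.5 + 2·3 = 20, giving x_1* = 24.8 and x_2* = 12.4.
Expenditure on x_2: 3·12.4 = 37.2; share = 0.3.

share on x_2 = 0.3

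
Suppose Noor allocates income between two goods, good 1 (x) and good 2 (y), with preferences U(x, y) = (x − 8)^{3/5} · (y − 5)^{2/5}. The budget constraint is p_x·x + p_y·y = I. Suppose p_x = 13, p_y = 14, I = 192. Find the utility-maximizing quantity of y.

This is Cobb-Douglas in (x−8, y−5): tangency gives 0.6·p_y·(y−5) = 0.4·p_x·(x−8).
Substituting into the budget: x* = 8 + 0.6·(I − 8·p_x − 5·p_y)/p_x, and y* = 5 + 0.4·(…)/p_y.
Discretionary income = 192 − 8·13 − 5·14 = 18; y* = 5 + 0.4·18/14 = 5.5143.

y* = 5.5143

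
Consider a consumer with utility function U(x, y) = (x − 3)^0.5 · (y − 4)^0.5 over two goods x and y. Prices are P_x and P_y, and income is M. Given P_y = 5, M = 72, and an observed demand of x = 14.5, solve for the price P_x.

Let x' = x−3, y' = y−4. MRS = y'/x' = P_x/P_y.
Substituting into the budget: x* = 3 + 0.5·(M − 3·P_x − 4·P_y)/P_x, and y* = 4 + 0.5·(…)/P_y.
Set x* = 14.5 in the demand function and solve for P_x: P_x = 2.

P_x = 2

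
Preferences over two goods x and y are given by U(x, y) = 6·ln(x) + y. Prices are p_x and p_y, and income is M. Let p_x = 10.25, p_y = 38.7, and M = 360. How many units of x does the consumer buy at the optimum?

x* = 22.6537

Set MRS = p_x/p_y: (6/x)/1 = p_x/p_y.
So x*(p_x,p_y) = 6·p_y/p_x, independent of income; and y* = (M − 6·p_y)/p_y.
At the given prices: x* = 6·38.7/10.25 = 22.6537.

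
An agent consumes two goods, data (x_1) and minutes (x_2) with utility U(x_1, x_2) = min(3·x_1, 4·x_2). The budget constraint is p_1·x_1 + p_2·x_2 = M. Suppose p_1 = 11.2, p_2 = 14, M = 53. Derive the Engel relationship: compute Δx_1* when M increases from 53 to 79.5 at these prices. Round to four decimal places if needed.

Δx_1* = 1.2212

Leontief preferences: the optimum is at the kink where x_1/4 = x_2/3, i.e. x_2 = (3/4)·x_1.
Budget: p_1·x_1 + p_2·(3/4)·x_1 = M, so (4·p_1 + 3·p_2)·x_1 = 4·M.
Demand: x_1*(p_1,p_2,M) = 4·M/(4·p_1 + 3·p_2), x_2* = 3·M/(4·p_1 + 3·p_2).
Here 4·11.2 + 3·14 = 86.8, giving x_1* = 2.4424.
At M' = 79.5: x_1* = 3.6636. Change: 3.6636 − 2.4424 = 1.2212.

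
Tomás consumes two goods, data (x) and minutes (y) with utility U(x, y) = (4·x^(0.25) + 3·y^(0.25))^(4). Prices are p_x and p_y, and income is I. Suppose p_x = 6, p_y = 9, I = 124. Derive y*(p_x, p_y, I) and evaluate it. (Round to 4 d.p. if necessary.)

y* = 5.1412

From the CES first-order condition, (4/3)·(y/x)^(0.75) = p_x/p_y.
Solve for the ratio: y/x = [(3/4)·p_x/p_y]^(4/3).
With the ratio pinned down, the budget gives x* = I/(p_x + p_y·(y/x)) and y* = (y/x)·x*.
Numerically y/x = 0.39685, so x* = 124/(6 + 9·0.39685) = 12.9549 and y* = 0.39685·12.9549 = 5.1412.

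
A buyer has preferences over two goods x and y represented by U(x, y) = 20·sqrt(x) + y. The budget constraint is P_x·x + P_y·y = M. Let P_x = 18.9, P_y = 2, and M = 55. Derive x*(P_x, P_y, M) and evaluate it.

Set MRS = P_x/P_y: 10·x^(−1/2) = P_x/P_y.
Thus x* = (10·P_y/P_x)² — independent of M — with the rest of income spent on y.
Plugging in: x* = (10·2/18.9)² = 1.1198.

x* = 1.1198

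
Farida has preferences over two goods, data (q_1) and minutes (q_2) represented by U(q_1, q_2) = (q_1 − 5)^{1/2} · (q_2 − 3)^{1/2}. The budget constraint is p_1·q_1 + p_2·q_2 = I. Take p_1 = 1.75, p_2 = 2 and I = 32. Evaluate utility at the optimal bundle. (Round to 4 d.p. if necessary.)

V = 4.6103

This is Cobb-Douglas in (q_1−5, q_2−3): tangency gives 0.5·p_2·(q_2−3) = 0.5·p_1·(q_1−5).
Substituting into the budget: q_1* = 5 + 0.5·(I − 5·p_1 − 3·p_2)/p_1, and q_2* = 3 + 0.5·(…)/p_2.
Discretionary income = 32 − 5·1.75 − 3·2 = 17.25; q_1* = 5 + 0.5·17.25/1.75 = 9.9286; q_2* = 3 + 0.5·17.25/2 = 7.3125.
Utility at the optimum: U(9.9286, 7.3125) = 4.6103.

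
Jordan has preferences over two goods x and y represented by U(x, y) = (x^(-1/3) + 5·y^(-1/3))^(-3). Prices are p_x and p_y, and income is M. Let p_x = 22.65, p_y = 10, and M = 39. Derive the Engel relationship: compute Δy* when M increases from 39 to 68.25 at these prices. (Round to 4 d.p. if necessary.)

Δy* = 2.1399

MRS = MU_x/MU_y = (1/5)·(y/x)^(4/3). Set equal to p_x/p_y.
Solve for the ratio: y/x = [5·p_x/p_y]^(0.75).
Substitute y = (y/x)·x into the budget: x* = M/(p_x + p_y·(y/x)).
Numerically y/x = 6.17346, so x* = 39/(22.65 + 10·6.17346) = 0.4622 and y* = 6.17346·0.4622 = 2.8532.
At M' = 68.25: y* = 4.9931. Change: 4.9931 − 2.8532 = 2.1399.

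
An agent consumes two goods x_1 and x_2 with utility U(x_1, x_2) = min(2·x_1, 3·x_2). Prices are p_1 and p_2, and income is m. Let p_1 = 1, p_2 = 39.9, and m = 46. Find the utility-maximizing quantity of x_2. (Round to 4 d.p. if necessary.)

x_2* = 1.1111

Leontief preferences: the optimum is at the kink where x_1/3 = x_2/2, i.e. x_2 = (2/3)·x_1.
Budget: p_1·x_1 + p_2·(2/3)·x_1 = m, so (3·p_1 + 2·p_2)·x_1 = 3·m.
Demand: x_1*(p_1,p_2,m) = 3·m/(3·p_1 + 2·p_2), x_2* = 2·m/(3·p_1 + 2·p_2).
Here 3·1 + 2·39.9 = 82.8, giving x_2* = 1.1111.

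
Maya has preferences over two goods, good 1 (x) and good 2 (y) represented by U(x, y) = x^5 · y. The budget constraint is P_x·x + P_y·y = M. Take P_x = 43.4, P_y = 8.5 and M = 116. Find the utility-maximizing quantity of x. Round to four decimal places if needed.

MU_x/MU_y = (5·y)/(x); tangency sets this equal to P_x/P_y.
Rearranging, P_y·y = (1/5)·P_x·x. Substituting into the budget gives P_x·x·(1 + (1/5)) = M.
Demand: x*(P_x,P_y,M) = 5/6·M/P_x and y* = 1/6·M/P_y.
At P_x=43.4, P_y=8.5, M=116: x* = 5/6·116/43.4 = 2.2273.

x* = 2.2273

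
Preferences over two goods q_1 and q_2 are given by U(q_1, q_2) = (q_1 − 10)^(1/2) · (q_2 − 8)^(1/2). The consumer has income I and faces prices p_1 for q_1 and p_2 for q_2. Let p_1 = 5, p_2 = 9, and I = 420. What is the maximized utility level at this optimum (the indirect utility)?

V = 22.2116

MRS = (q_2−8)/(q_1−10). Tangency with p_1/p_2 gives q_2−8 = (p_1/p_2)·(q_1−10).
After buying the subsistence bundle (10, 8), a share 0.5 of the remaining income goes to q_1: q_1* = 10 + 0.5·(I − 10p_1 − 8p_2)/p_1.
Discretionary income = 420 − 10·5 − 8·9 = 298; q_1* = 10 + 0.5·298/5 = 39.8; q_2* = 8 + 0.5·298/9 = 24.5556.
Utility at the optimum: U(39.8, 24.5556) = 22.2116.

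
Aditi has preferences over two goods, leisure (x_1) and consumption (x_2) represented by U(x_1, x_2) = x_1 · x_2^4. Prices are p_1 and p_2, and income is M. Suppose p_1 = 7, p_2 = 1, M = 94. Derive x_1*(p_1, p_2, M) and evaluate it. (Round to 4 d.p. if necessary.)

The MRS is (1/4)·x_2/x_1. Set MRS = p_1/p_2.
Rearranging, p_2·x_2 = 4·p_1·x_1. Substituting into the budget gives p_1·x_1·(1 + 4) = M.
Demand: x_1*(p_1,p_2,M) = 0.2·M/p_1 and x_2* = 0.8·M/p_2.
At p_1=7, p_2=1, M=94: x_1* = 0.2·94/7 = 2.6857.

x_1* = 2.6857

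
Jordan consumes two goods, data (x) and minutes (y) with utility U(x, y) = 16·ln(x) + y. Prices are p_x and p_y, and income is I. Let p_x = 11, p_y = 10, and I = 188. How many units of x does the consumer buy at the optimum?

Set MRS = p_x/p_y: (16/x)/1 = p_x/p_y.
So x*(p_x,p_y) = 16·p_y/p_x, independent of income; and y* = (I − 16·p_y)/p_y.
At the given prices: x* = 16·10/11 = 14.5455.

x* = 14.5455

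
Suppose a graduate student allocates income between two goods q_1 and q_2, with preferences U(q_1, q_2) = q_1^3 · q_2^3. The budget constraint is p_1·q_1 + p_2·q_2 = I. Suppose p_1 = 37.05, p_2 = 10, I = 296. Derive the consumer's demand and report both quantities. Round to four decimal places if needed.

q_1* = 3.9946, q_2* = 14.8

Tangency: MRS = q_2/q_1 = p_1/p_2.
Rearranging, p_2·q_2 = p_1·q_1. Substituting into the budget gives p_1·q_1·(1 + 1) = I.
Demand: q_1*(p_1,p_2,I) = 0.5·I/p_1 and q_2* = 0.5·I/p_2.
At p_1=37.05, p_2=10, I=296: q_1* = 0.5·296/37.05 = 3.9946, q_2* = 14.8.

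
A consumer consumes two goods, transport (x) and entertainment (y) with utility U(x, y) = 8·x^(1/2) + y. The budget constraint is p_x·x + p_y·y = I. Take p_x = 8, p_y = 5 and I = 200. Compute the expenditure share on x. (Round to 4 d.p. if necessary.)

share on x = 0.25

Thus x* = (4·p_y/p_x)² — independent of I — with the rest of income spent on y.
Plugging in: x* = (4·5/8)² = 6.25, y* = 30.
Expenditure on x: 8·6.25 = 50; share = 0.25.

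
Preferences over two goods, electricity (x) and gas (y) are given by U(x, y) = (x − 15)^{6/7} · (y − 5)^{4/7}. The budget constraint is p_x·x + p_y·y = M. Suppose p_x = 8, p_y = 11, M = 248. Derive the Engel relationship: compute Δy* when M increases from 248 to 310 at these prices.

Let x' = x−15, y' = y−5. MRS = (3/2)·y'/x' = p_x/p_y.
Substituting into the budget: x* = 15 + 0.6·(M − 15·p_x − 5·p_y)/p_x, and y* = 5 + 0.4·(…)/p_y.
Discretionary income = 248 − 15·8 − 5·11 = 73; y* = 5 + 0.4·73/11 = 7.6545.
At M' = 310: y* = 9.9091. Change: 9.9091 − 7.6545 = 2.2545.

Δy* = 2.2545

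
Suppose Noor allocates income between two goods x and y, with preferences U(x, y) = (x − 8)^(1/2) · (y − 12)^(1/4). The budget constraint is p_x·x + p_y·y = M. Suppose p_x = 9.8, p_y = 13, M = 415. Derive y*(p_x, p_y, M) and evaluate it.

This is Cobb-Douglas in (x−8, y−12): tangency gives 0.5·p_y·(y−12) = 0.25·p_x·(x−8).
Substituting into the budget: x* = 8 + 2/3·(M − 8·p_x − 12·p_y)/p_x, and y* = 12 + 1/3·(…)/p_y.
Discretionary income = 415 − 8·9.8 − 12·13 = 180.6; y* = 12 + 1/3·180.6/13 = 16.6308.

y* = 16.6308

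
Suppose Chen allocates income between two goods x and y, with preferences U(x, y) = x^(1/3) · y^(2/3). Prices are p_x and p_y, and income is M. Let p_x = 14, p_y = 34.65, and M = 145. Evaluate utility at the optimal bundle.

V = 2.9952

Tangency: MRS = (1/2)·y/x = p_x/p_y.
Rearranging, p_y·y = 2·p_x·x. Substituting into the budget gives p_x·x·(1 + 2) = M.
Demand: x*(p_x,p_y,M) = 1/3·M/p_x and y* = 2/3·M/p_y.
At p_x=14, p_y=34.65, M=145: x* = 1/3·145/14 = 3.4524, y* = 2.7898.
Utility at the optimum: U(3.4524, 2.7898) = 2.9952.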